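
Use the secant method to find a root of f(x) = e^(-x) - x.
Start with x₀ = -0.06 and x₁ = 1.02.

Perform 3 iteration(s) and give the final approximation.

f(x) = e^(-x) - x
x₀ = -0.06, x₁ = 1.02

Secant formula: x_{n+1} = x_n - f(x_n)(x_n - x_{n-1})/(f(x_n) - f(x_{n-1}))

Iteration 1:
  f(-0.060000) = 1.121837
  f(1.020000) = -0.659405
  x_2 = 1.020000 - (-0.659405)×(1.020000 - (-0.060000))/(-0.659405 - 1.121837)
       = 0.620190
Iteration 2:
  f(1.020000) = -0.659405
  f(0.620190) = -0.082348
  x_3 = 0.620190 - (-0.082348)×(0.620190 - 1.020000)/(-0.082348 - (-0.659405))
       = 0.563136
Iteration 3:
  f(0.620190) = -0.082348
  f(0.563136) = 0.006285
  x_4 = 0.563136 - 0.006285×(0.563136 - 0.620190)/(0.006285 - (-0.082348))
       = 0.567181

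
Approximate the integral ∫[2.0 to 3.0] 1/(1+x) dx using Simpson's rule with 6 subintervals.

f(x) = 1/(1+x)
a = 2.0, b = 3.0, n = 6
h = (b - a)/n = 0.166667

Simpson's rule: (h/3)[f(x₀) + 4f(x₁) + 2f(x₂) + ... + f(xₙ)]

x_0 = 2.0000, f(x_0) = 0.333333, coefficient = 1
x_1 = 2.1667, f(x_1) = 0.315789, coefficient = 4
x_2 = 2.3333, f(x_2) = 0.300000, coefficient = 2
x_3 = 2.5000, f(x_3) = 0.285714, coefficient = 4
x_4 = 2.6667, f(x_4) = 0.272727, coefficient = 2
x_5 = 2.8333, f(x_5) = 0.260870, coefficient = 4
x_6 = 3.0000, f(x_6) = 0.250000, coefficient = 1

I ≈ (0.166667/3) × 5.178281 = 0.287682
Exact value: 0.287682
Error: 0.000000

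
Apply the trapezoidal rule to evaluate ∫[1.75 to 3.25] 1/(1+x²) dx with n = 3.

f(x) = 1/(1+x²)
a = 1.75, b = 3.25, n = 3
h = (b - a)/n = 0.500000

Trapezoidal rule: (h/2)[f(x₀) + 2f(x₁) + 2f(x₂) + ... + f(xₙ)]

x_0 = 1.7500, f(x_0) = 0.246154, coefficient = 1
x_1 = 2.2500, f(x_1) = 0.164948, coefficient = 2
x_2 = 2.7500, f(x_2) = 0.116788, coefficient = 2
x_3 = 3.2500, f(x_3) = 0.086486, coefficient = 1

I ≈ (0.500000/2) × 0.896114 = 0.224028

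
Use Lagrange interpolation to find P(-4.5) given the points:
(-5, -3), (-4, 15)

Lagrange interpolation formula:
P(x) = Σ yᵢ × Lᵢ(x)
where Lᵢ(x) = Π_{j≠i} (x - xⱼ)/(xᵢ - xⱼ)

L_0(-4.5) = (-4.5 - (-4))/(-5 - (-4)) = 0.500000
L_1(-4.5) = (-4.5 - (-5))/(-4 - (-5)) = 0.500000

P(-4.5) = (-3)×L_0(-4.5) + 15×L_1(-4.5)
P(-4.5) = 6.000000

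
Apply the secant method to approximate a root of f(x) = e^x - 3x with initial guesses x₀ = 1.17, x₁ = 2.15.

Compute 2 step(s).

f(x) = e^x - 3x
x₀ = 1.17, x₁ = 2.15

Secant formula: x_{n+1} = x_n - f(x_n)(x_n - x_{n-1})/(f(x_n) - f(x_{n-1}))

Iteration 1:
  f(1.170000) = -0.288007
  f(2.150000) = 2.134858
  x_2 = 2.150000 - 2.134858×(2.150000 - 1.170000)/(2.134858 - (-0.288007))
       = 1.286493
Iteration 2:
  f(2.150000) = 2.134858
  f(1.286493) = -0.239410
  x_3 = 1.286493 - (-0.239410)×(1.286493 - 2.150000)/(-0.239410 - 2.134858)
       = 1.373565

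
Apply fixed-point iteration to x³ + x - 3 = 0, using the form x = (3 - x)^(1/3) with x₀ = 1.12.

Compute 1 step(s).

Equation: x³ + x - 3 = 0
Fixed-point form: x = (3 - x)^(1/3)
x₀ = 1.12

x_1 = g(1.120000) = 1.234201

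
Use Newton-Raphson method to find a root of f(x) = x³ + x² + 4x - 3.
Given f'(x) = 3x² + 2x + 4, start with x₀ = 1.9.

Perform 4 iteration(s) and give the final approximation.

f(x) = x³ + x² + 4x - 3
f'(x) = 3x² + 2x + 4
x₀ = 1.9

Newton-Raphson formula: x_{n+1} = x_n - f(x_n)/f'(x_n)

Iteration 1:
  f(1.900000) = 15.069000
  f'(1.900000) = 18.630000
  x_1 = 1.900000 - 15.069000/18.630000 = 1.091143
Iteration 2:
  f(1.091143) = 3.854275
  f'(1.091143) = 9.754068
  x_2 = 1.091143 - 3.854275/9.754068 = 0.695998
Iteration 3:
  f(0.695998) = 0.605555
  f'(0.695998) = 6.845235
  x_3 = 0.695998 - 0.605555/6.845235 = 0.607534
Iteration 4:
  f(0.607534) = 0.023474
  f'(0.607534) = 6.322362
  x_4 = 0.607534 - 0.023474/6.322362 = 0.603821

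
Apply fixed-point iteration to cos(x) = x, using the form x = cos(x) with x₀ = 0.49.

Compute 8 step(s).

Equation: cos(x) = x
Fixed-point form: x = cos(x)
x₀ = 0.49

x_1 = g(0.490000) = 0.882333
x_2 = g(0.882333) = 0.635351
x_3 = g(0.635351) = 0.804863
x_4 = g(0.804863) = 0.693210
x_5 = g(0.693210) = 0.769199
x_6 = g(0.769199) = 0.718468
x_7 = g(0.718468) = 0.752815
x_8 = g(0.752815) = 0.729767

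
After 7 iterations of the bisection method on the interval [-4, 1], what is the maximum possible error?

Bisection error bound: |error| ≤ (b-a)/2^n
|error| ≤ (1 - (-4))/2^7 = 5/2^7
|error| ≤ 0.0390625000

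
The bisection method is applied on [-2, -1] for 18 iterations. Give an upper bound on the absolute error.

Bisection error bound: |error| ≤ (b-a)/2^n
|error| ≤ (-1 - (-2))/2^18 = 1/2^18
|error| ≤ 0.0000038147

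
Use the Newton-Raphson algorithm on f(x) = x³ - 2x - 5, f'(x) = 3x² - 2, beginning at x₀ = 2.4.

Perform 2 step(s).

f(x) = x³ - 2x - 5
f'(x) = 3x² - 2
x₀ = 2.4

Newton-Raphson formula: x_{n+1} = x_n - f(x_n)/f'(x_n)

Iteration 1:
  f(2.400000) = 4.024000
  f'(2.400000) = 15.280000
  x_1 = 2.400000 - 4.024000/15.280000 = 2.136649
Iteration 2:
  f(2.136649) = 0.481082
  f'(2.136649) = 11.695810
  x_2 = 2.136649 - 0.481082/11.695810 = 2.095516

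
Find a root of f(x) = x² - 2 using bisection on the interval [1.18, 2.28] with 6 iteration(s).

f(x) = x² - 2
Initial interval: [1.18, 2.28]

Iteration 1:
  c_1 = (1.180000 + 2.280000)/2 = 1.730000
  f(c_1) = f(1.730000) = 0.992900
  f(a) × f(c) < 0, new interval: [1.180000, 1.730000]
Iteration 2:
  c_2 = (1.180000 + 1.730000)/2 = 1.455000
  f(c_2) = f(1.455000) = 0.117025
  f(a) × f(c) < 0, new interval: [1.180000, 1.455000]
Iteration 3:
  c_3 = (1.180000 + 1.455000)/2 = 1.317500
  f(c_3) = f(1.317500) = -0.264194
  f(a) × f(c) ≥ 0, new interval: [1.317500, 1.455000]
Iteration 4:
  c_4 = (1.317500 + 1.455000)/2 = 1.386250
  f(c_4) = f(1.386250) = -0.078311
  f(a) × f(c) ≥ 0, new interval: [1.386250, 1.455000]
Iteration 5:
  c_5 = (1.386250 + 1.455000)/2 = 1.420625
  f(c_5) = f(1.420625) = 0.018175
  f(a) × f(c) < 0, new interval: [1.386250, 1.420625]
Iteration 6:
  c_6 = (1.386250 + 1.420625)/2 = 1.403437
  f(c_6) = f(1.403437) = -0.030363
  f(a) × f(c) ≥ 0, new interval: [1.403437, 1.420625]

After 6 iteration(s), the approximation is c_6 = 1.403437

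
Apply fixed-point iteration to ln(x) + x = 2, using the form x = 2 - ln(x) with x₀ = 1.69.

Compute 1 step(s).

Equation: ln(x) + x = 2
Fixed-point form: x = 2 - ln(x)
x₀ = 1.69

x_1 = g(1.690000) = 1.475271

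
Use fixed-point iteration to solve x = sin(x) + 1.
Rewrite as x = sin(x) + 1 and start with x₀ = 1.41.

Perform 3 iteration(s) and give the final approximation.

Equation: x = sin(x) + 1
Fixed-point form: x = sin(x) + 1
x₀ = 1.41

x_1 = g(1.410000) = 1.987100
x_2 = g(1.987100) = 1.914590
x_3 = g(1.914590) = 1.941483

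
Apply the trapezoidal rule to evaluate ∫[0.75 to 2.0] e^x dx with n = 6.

f(x) = e^x
a = 0.75, b = 2.0, n = 6
h = (b - a)/n = 0.208333

Trapezoidal rule: (h/2)[f(x₀) + 2f(x₁) + 2f(x₂) + ... + f(xₙ)]

x_0 = 0.7500, f(x_0) = 2.117000, coefficient = 1
x_1 = 0.9583, f(x_1) = 2.607347, coefficient = 2
x_2 = 1.1667, f(x_2) = 3.211271, coefficient = 2
x_3 = 1.3750, f(x_3) = 3.955077, coefficient = 2
x_4 = 1.5833, f(x_4) = 4.871166, coefficient = 2
x_5 = 1.7917, f(x_5) = 5.999443, coefficient = 2
x_6 = 2.0000, f(x_6) = 7.389056, coefficient = 1

I ≈ (0.208333/2) × 50.794664 = 5.291111
Exact value: 5.272056
Error: 0.019055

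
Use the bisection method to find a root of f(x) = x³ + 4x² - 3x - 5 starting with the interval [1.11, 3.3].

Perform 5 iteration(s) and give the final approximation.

f(x) = x³ + 4x² - 3x - 5
Initial interval: [1.11, 3.3]

Iteration 1:
  c_1 = (1.110000 + 3.300000)/2 = 2.205000
  f(c_1) = f(2.205000) = 18.553865
  f(a) × f(c) < 0, new interval: [1.110000, 2.205000]
Iteration 2:
  c_2 = (1.110000 + 2.205000)/2 = 1.657500
  f(c_2) = f(1.657500) = 5.570385
  f(a) × f(c) < 0, new interval: [1.110000, 1.657500]
Iteration 3:
  c_3 = (1.110000 + 1.657500)/2 = 1.383750
  f(c_3) = f(1.383750) = 1.157361
  f(a) × f(c) < 0, new interval: [1.110000, 1.383750]
Iteration 4:
  c_4 = (1.110000 + 1.383750)/2 = 1.246875
  f(c_4) = f(1.246875) = -0.583323
  f(a) × f(c) ≥ 0, new interval: [1.246875, 1.383750]
Iteration 5:
  c_5 = (1.246875 + 1.383750)/2 = 1.315313
  f(c_5) = f(1.315313) = 0.249803
  f(a) × f(c) < 0, new interval: [1.246875, 1.315313]

After 5 iteration(s), the approximation is c_5 = 1.315313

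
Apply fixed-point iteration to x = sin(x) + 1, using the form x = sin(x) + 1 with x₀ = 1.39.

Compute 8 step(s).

Equation: x = sin(x) + 1
Fixed-point form: x = sin(x) + 1
x₀ = 1.39

x_1 = g(1.390000) = 1.983701
x_2 = g(1.983701) = 1.915959
x_3 = g(1.915959) = 1.941020
x_4 = g(1.941020) = 1.932246
x_5 = g(1.932246) = 1.935385
x_6 = g(1.935385) = 1.934270
x_7 = g(1.934270) = 1.934667
x_8 = g(1.934667) = 1.934526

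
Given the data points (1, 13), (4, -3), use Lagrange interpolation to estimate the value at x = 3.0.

Lagrange interpolation formula:
P(x) = Σ yᵢ × Lᵢ(x)
where Lᵢ(x) = Π_{j≠i} (x - xⱼ)/(xᵢ - xⱼ)

L_0(3.0) = (3.0 - 4)/(1 - 4) = 0.333333
L_1(3.0) = (3.0 - 1)/(4 - 1) = 0.666667

P(3.0) = 13×L_0(3.0) + (-3)×L_1(3.0)
P(3.0) = 2.333333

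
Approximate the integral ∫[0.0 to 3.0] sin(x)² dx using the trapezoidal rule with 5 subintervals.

f(x) = sin(x)²
a = 0.0, b = 3.0, n = 5
h = (b - a)/n = 0.600000

Trapezoidal rule: (h/2)[f(x₀) + 2f(x₁) + 2f(x₂) + ... + f(xₙ)]

x_0 = 0.0000, f(x_0) = 0.000000, coefficient = 1
x_1 = 0.6000, f(x_1) = 0.318821, coefficient = 2
x_2 = 1.2000, f(x_2) = 0.868697, coefficient = 2
x_3 = 1.8000, f(x_3) = 0.948379, coefficient = 2
x_4 = 2.4000, f(x_4) = 0.456251, coefficient = 2
x_5 = 3.0000, f(x_5) = 0.019915, coefficient = 1

I ≈ (0.600000/2) × 5.204210 = 1.561263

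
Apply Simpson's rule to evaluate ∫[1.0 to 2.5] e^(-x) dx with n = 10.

f(x) = e^(-x)
a = 1.0, b = 2.5, n = 10
h = (b - a)/n = 0.150000

Simpson's rule: (h/3)[f(x₀) + 4f(x₁) + 2f(x₂) + ... + f(xₙ)]

x_0 = 1.0000, f(x_0) = 0.367879, coefficient = 1
x_1 = 1.1500, f(x_1) = 0.316637, coefficient = 4
x_2 = 1.3000, f(x_2) = 0.272532, coefficient = 2
x_3 = 1.4500, f(x_3) = 0.234570, coefficient = 4
x_4 = 1.6000, f(x_4) = 0.201897, coefficient = 2
x_5 = 1.7500, f(x_5) = 0.173774, coefficient = 4
x_6 = 1.9000, f(x_6) = 0.149569, coefficient = 2
x_7 = 2.0500, f(x_7) = 0.128735, coefficient = 4
x_8 = 2.2000, f(x_8) = 0.110803, coefficient = 2
x_9 = 2.3500, f(x_9) = 0.095369, coefficient = 4
x_10 = 2.5000, f(x_10) = 0.082085, coefficient = 1

I ≈ (0.150000/3) × 5.715905 = 0.285795
Exact value: 0.285794
Error: 0.000001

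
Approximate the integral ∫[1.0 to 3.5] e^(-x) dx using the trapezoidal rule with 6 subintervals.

f(x) = e^(-x)
a = 1.0, b = 3.5, n = 6
h = (b - a)/n = 0.416667

Trapezoidal rule: (h/2)[f(x₀) + 2f(x₁) + 2f(x₂) + ... + f(xₙ)]

x_0 = 1.0000, f(x_0) = 0.367879, coefficient = 1
x_1 = 1.4167, f(x_1) = 0.242521, coefficient = 2
x_2 = 1.8333, f(x_2) = 0.159880, coefficient = 2
x_3 = 2.2500, f(x_3) = 0.105399, coefficient = 2
x_4 = 2.6667, f(x_4) = 0.069483, coefficient = 2
x_5 = 3.0833, f(x_5) = 0.045806, coefficient = 2
x_6 = 3.5000, f(x_6) = 0.030197, coefficient = 1

I ≈ (0.416667/2) × 1.644256 = 0.342553
Exact value: 0.337682
Error: 0.004871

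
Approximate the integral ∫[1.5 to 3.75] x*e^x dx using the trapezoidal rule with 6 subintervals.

f(x) = x*e^x
a = 1.5, b = 3.75, n = 6
h = (b - a)/n = 0.375000

Trapezoidal rule: (h/2)[f(x₀) + 2f(x₁) + 2f(x₂) + ... + f(xₙ)]

x_0 = 1.5000, f(x_0) = 6.722534, coefficient = 1
x_1 = 1.8750, f(x_1) = 12.226536, coefficient = 2
x_2 = 2.2500, f(x_2) = 21.347406, coefficient = 2
x_3 = 2.6250, f(x_3) = 36.237007, coefficient = 2
x_4 = 3.0000, f(x_4) = 60.256611, coefficient = 2
x_5 = 3.3750, f(x_5) = 98.631958, coefficient = 2
x_6 = 3.7500, f(x_6) = 159.454058, coefficient = 1

I ≈ (0.375000/2) × 623.575626 = 116.920430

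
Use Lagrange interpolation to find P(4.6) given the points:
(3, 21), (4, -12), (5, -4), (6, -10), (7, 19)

Lagrange interpolation formula:
P(x) = Σ yᵢ × Lᵢ(x)
where Lᵢ(x) = Π_{j≠i} (x - xⱼ)/(xᵢ - xⱼ)

L_0(4.6) = (4.6 - 4)/(3 - 4) × (4.6 - 5)/(3 - 5) × (4.6 - 6)/(3 - 6) × (4.6 - 7)/(3 - 7) = -0.033600
L_1(4.6) = (4.6 - 3)/(4 - 3) × (4.6 - 5)/(4 - 5) × (4.6 - 6)/(4 - 6) × (4.6 - 7)/(4 - 7) = 0.358400
L_2(4.6) = (4.6 - 3)/(5 - 3) × (4.6 - 4)/(5 - 4) × (4.6 - 6)/(5 - 6) × (4.6 - 7)/(5 - 7) = 0.806400
L_3(4.6) = (4.6 - 3)/(6 - 3) × (4.6 - 4)/(6 - 4) × (4.6 - 5)/(6 - 5) × (4.6 - 7)/(6 - 7) = -0.153600
L_4(4.6) = (4.6 - 3)/(7 - 3) × (4.6 - 4)/(7 - 4) × (4.6 - 5)/(7 - 5) × (4.6 - 6)/(7 - 6) = 0.022400

P(4.6) = 21×L_0(4.6) + (-12)×L_1(4.6) + (-4)×L_2(4.6) + (-10)×L_3(4.6) + 19×L_4(4.6)
P(4.6) = -6.270400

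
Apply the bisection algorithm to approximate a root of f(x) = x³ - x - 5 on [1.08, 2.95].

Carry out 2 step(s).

f(x) = x³ - x - 5
Initial interval: [1.08, 2.95]

Iteration 1:
  c_1 = (1.080000 + 2.950000)/2 = 2.015000
  f(c_1) = f(2.015000) = 1.166353
  f(a) × f(c) < 0, new interval: [1.080000, 2.015000]
Iteration 2:
  c_2 = (1.080000 + 2.015000)/2 = 1.547500
  f(c_2) = f(1.547500) = -2.841615
  f(a) × f(c) ≥ 0, new interval: [1.547500, 2.015000]

After 2 iteration(s), the approximation is c_2 = 1.547500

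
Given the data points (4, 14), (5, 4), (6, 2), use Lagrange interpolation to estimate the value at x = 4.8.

Lagrange interpolation formula:
P(x) = Σ yᵢ × Lᵢ(x)
where Lᵢ(x) = Π_{j≠i} (x - xⱼ)/(xᵢ - xⱼ)

L_0(4.8) = (4.8 - 5)/(4 - 5) × (4.8 - 6)/(4 - 6) = 0.120000
L_1(4.8) = (4.8 - 4)/(5 - 4) × (4.8 - 6)/(5 - 6) = 0.960000
L_2(4.8) = (4.8 - 4)/(6 - 4) × (4.8 - 5)/(6 - 5) = -0.080000

P(4.8) = 14×L_0(4.8) + 4×L_1(4.8) + 2×L_2(4.8)
P(4.8) = 5.360000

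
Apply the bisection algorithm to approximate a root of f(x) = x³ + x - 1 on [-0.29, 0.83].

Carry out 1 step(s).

f(x) = x³ + x - 1
Initial interval: [-0.29, 0.83]

Iteration 1:
  c_1 = (-0.290000 + 0.830000)/2 = 0.270000
  f(c_1) = f(0.270000) = -0.710317
  f(a) × f(c) ≥ 0, new interval: [0.270000, 0.830000]

After 1 iteration(s), the approximation is c_1 = 0.270000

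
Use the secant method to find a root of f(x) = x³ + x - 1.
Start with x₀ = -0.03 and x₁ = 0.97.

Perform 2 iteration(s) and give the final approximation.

f(x) = x³ + x - 1
x₀ = -0.03, x₁ = 0.97

Secant formula: x_{n+1} = x_n - f(x_n)(x_n - x_{n-1})/(f(x_n) - f(x_{n-1}))

Iteration 1:
  f(-0.030000) = -1.030027
  f(0.970000) = 0.882673
  x_2 = 0.970000 - 0.882673×(0.970000 - (-0.030000))/(0.882673 - (-1.030027))
       = 0.508520
Iteration 2:
  f(0.970000) = 0.882673
  f(0.508520) = -0.359981
  x_3 = 0.508520 - (-0.359981)×(0.508520 - 0.970000)/(-0.359981 - 0.882673)
       = 0.642205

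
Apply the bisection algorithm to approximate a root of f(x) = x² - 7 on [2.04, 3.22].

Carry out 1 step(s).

f(x) = x² - 7
Initial interval: [2.04, 3.22]

Iteration 1:
  c_1 = (2.040000 + 3.220000)/2 = 2.630000
  f(c_1) = f(2.630000) = -0.083100
  f(a) × f(c) ≥ 0, new interval: [2.630000, 3.220000]

After 1 iteration(s), the approximation is c_1 = 2.630000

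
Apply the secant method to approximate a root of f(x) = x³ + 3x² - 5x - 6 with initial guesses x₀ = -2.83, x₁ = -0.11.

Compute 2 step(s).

f(x) = x³ + 3x² - 5x - 6
x₀ = -2.83, x₁ = -0.11

Secant formula: x_{n+1} = x_n - f(x_n)(x_n - x_{n-1})/(f(x_n) - f(x_{n-1}))

Iteration 1:
  f(-2.830000) = 9.511513
  f(-0.110000) = -5.415031
  x_2 = -0.110000 - (-5.415031)×(-0.110000 - (-2.830000))/(-5.415031 - 9.511513)
       = -1.096758
Iteration 2:
  f(-0.110000) = -5.415031
  f(-1.096758) = 1.773157
  x_3 = -1.096758 - 1.773157×(-1.096758 - (-0.110000))/(1.773157 - (-5.415031))
       = -0.853348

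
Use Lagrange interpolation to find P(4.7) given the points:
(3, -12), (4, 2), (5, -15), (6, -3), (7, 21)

Lagrange interpolation formula:
P(x) = Σ yᵢ × Lᵢ(x)
where Lᵢ(x) = Π_{j≠i} (x - xⱼ)/(xᵢ - xⱼ)

L_0(4.7) = (4.7 - 4)/(3 - 4) × (4.7 - 5)/(3 - 5) × (4.7 - 6)/(3 - 6) × (4.7 - 7)/(3 - 7) = -0.026162
L_1(4.7) = (4.7 - 3)/(4 - 3) × (4.7 - 5)/(4 - 5) × (4.7 - 6)/(4 - 6) × (4.7 - 7)/(4 - 7) = 0.254150
L_2(4.7) = (4.7 - 3)/(5 - 3) × (4.7 - 4)/(5 - 4) × (4.7 - 6)/(5 - 6) × (4.7 - 7)/(5 - 7) = 0.889525
L_3(4.7) = (4.7 - 3)/(6 - 3) × (4.7 - 4)/(6 - 4) × (4.7 - 5)/(6 - 5) × (4.7 - 7)/(6 - 7) = -0.136850
L_4(4.7) = (4.7 - 3)/(7 - 3) × (4.7 - 4)/(7 - 4) × (4.7 - 5)/(7 - 5) × (4.7 - 6)/(7 - 6) = 0.019337

P(4.7) = (-12)×L_0(4.7) + 2×L_1(4.7) + (-15)×L_2(4.7) + (-3)×L_3(4.7) + 21×L_4(4.7)
P(4.7) = -11.703988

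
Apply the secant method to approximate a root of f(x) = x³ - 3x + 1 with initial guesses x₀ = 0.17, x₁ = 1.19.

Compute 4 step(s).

f(x) = x³ - 3x + 1
x₀ = 0.17, x₁ = 1.19

Secant formula: x_{n+1} = x_n - f(x_n)(x_n - x_{n-1})/(f(x_n) - f(x_{n-1}))

Iteration 1:
  f(0.170000) = 0.494913
  f(1.190000) = -0.884841
  x_2 = 1.190000 - (-0.884841)×(1.190000 - 0.170000)/(-0.884841 - 0.494913)
       = 0.535870
Iteration 2:
  f(1.190000) = -0.884841
  f(0.535870) = -0.453732
  x_3 = 0.535870 - (-0.453732)×(0.535870 - 1.190000)/(-0.453732 - (-0.884841))
       = -0.152587
Iteration 3:
  f(0.535870) = -0.453732
  f(-0.152587) = 1.454207
  x_4 = -0.152587 - 1.454207×(-0.152587 - 0.535870)/(1.454207 - (-0.453732))
       = 0.372147
Iteration 4:
  f(-0.152587) = 1.454207
  f(0.372147) = -0.064900
  x_5 = 0.372147 - (-0.064900)×(0.372147 - (-0.152587))/(-0.064900 - 1.454207)
       = 0.349729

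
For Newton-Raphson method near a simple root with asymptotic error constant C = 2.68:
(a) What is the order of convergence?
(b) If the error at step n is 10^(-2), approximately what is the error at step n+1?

(a) Newton-Raphson has quadratic (order 2) convergence near simple roots.
    This means |e_{n+1}| ≈ C|e_n|².

(b) With |e_n| = 10^(-2) and C = 2.68:
    |e_{n+1}| ≈ 2.68 × (10^(-2))² = 2.68 × 10^(-4)

(a) 2 (quadratic); (b) |e_{n+1}| ≈ 2.680e-04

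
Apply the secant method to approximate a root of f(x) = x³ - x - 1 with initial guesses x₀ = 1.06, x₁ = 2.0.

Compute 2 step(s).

f(x) = x³ - x - 1
x₀ = 1.06, x₁ = 2.0

Secant formula: x_{n+1} = x_n - f(x_n)(x_n - x_{n-1})/(f(x_n) - f(x_{n-1}))

Iteration 1:
  f(1.060000) = -0.868984
  f(2.000000) = 5.000000
  x_2 = 2.000000 - 5.000000×(2.000000 - 1.060000)/(5.000000 - (-0.868984))
       = 1.199180
Iteration 2:
  f(2.000000) = 5.000000
  f(1.199180) = -0.474720
  x_3 = 1.199180 - (-0.474720)×(1.199180 - 2.000000)/(-0.474720 - 5.000000)
       = 1.268620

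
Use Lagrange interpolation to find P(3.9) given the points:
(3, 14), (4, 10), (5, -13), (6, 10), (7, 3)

Lagrange interpolation formula:
P(x) = Σ yᵢ × Lᵢ(x)
where Lᵢ(x) = Π_{j≠i} (x - xⱼ)/(xᵢ - xⱼ)

L_0(3.9) = (3.9 - 4)/(3 - 4) × (3.9 - 5)/(3 - 5) × (3.9 - 6)/(3 - 6) × (3.9 - 7)/(3 - 7) = 0.029838
L_1(3.9) = (3.9 - 3)/(4 - 3) × (3.9 - 5)/(4 - 5) × (3.9 - 6)/(4 - 6) × (3.9 - 7)/(4 - 7) = 1.074150
L_2(3.9) = (3.9 - 3)/(5 - 3) × (3.9 - 4)/(5 - 4) × (3.9 - 6)/(5 - 6) × (3.9 - 7)/(5 - 7) = -0.146475
L_3(3.9) = (3.9 - 3)/(6 - 3) × (3.9 - 4)/(6 - 4) × (3.9 - 5)/(6 - 5) × (3.9 - 7)/(6 - 7) = 0.051150
L_4(3.9) = (3.9 - 3)/(7 - 3) × (3.9 - 4)/(7 - 4) × (3.9 - 5)/(7 - 5) × (3.9 - 6)/(7 - 6) = -0.008663

P(3.9) = 14×L_0(3.9) + 10×L_1(3.9) + (-13)×L_2(3.9) + 10×L_3(3.9) + 3×L_4(3.9)
P(3.9) = 13.548913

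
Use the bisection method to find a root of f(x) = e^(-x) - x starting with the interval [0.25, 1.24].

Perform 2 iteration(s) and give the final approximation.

f(x) = e^(-x) - x
Initial interval: [0.25, 1.24]

Iteration 1:
  c_1 = (0.250000 + 1.240000)/2 = 0.745000
  f(c_1) = f(0.745000) = -0.270266
  f(a) × f(c) < 0, new interval: [0.250000, 0.745000]
Iteration 2:
  c_2 = (0.250000 + 0.745000)/2 = 0.497500
  f(c_2) = f(0.497500) = 0.110549
  f(a) × f(c) ≥ 0, new interval: [0.497500, 0.745000]

After 2 iteration(s), the approximation is c_2 = 0.497500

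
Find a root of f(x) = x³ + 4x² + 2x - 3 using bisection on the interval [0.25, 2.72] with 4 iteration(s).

f(x) = x³ + 4x² + 2x - 3
Initial interval: [0.25, 2.72]

Iteration 1:
  c_1 = (0.250000 + 2.720000)/2 = 1.485000
  f(c_1) = f(1.485000) = 12.065659
  f(a) × f(c) < 0, new interval: [0.250000, 1.485000]
Iteration 2:
  c_2 = (0.250000 + 1.485000)/2 = 0.867500
  f(c_2) = f(0.867500) = 2.398068
  f(a) × f(c) < 0, new interval: [0.250000, 0.867500]
Iteration 3:
  c_3 = (0.250000 + 0.867500)/2 = 0.558750
  f(c_3) = f(0.558750) = -0.459251
  f(a) × f(c) ≥ 0, new interval: [0.558750, 0.867500]
Iteration 4:
  c_4 = (0.558750 + 0.867500)/2 = 0.713125
  f(c_4) = f(0.713125) = 0.823097
  f(a) × f(c) < 0, new interval: [0.558750, 0.713125]

After 4 iteration(s), the approximation is c_4 = 0.713125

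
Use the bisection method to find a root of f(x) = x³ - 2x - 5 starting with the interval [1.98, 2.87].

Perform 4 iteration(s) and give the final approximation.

f(x) = x³ - 2x - 5
Initial interval: [1.98, 2.87]

Iteration 1:
  c_1 = (1.980000 + 2.870000)/2 = 2.425000
  f(c_1) = f(2.425000) = 4.410516
  f(a) × f(c) < 0, new interval: [1.980000, 2.425000]
Iteration 2:
  c_2 = (1.980000 + 2.425000)/2 = 2.202500
  f(c_2) = f(2.202500) = 1.279341
  f(a) × f(c) < 0, new interval: [1.980000, 2.202500]
Iteration 3:
  c_3 = (1.980000 + 2.202500)/2 = 2.091250
  f(c_3) = f(2.091250) = -0.036781
  f(a) × f(c) ≥ 0, new interval: [2.091250, 2.202500]
Iteration 4:
  c_4 = (2.091250 + 2.202500)/2 = 2.146875
  f(c_4) = f(2.146875) = 0.601352
  f(a) × f(c) < 0, new interval: [2.091250, 2.146875]

After 4 iteration(s), the approximation is c_4 = 2.146875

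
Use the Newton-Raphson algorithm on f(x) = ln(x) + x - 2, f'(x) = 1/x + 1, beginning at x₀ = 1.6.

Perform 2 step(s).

f(x) = ln(x) + x - 2
f'(x) = 1/x + 1
x₀ = 1.6

Newton-Raphson formula: x_{n+1} = x_n - f(x_n)/f'(x_n)

Iteration 1:
  f(1.600000) = 0.070004
  f'(1.600000) = 1.625000
  x_1 = 1.600000 - 0.070004/1.625000 = 1.556921
Iteration 2:
  f(1.556921) = -0.000369
  f'(1.556921) = 1.642293
  x_2 = 1.556921 - (-0.000369)/1.642293 = 1.557146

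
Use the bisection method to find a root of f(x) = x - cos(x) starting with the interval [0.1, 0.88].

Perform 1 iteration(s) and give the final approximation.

f(x) = x - cos(x)
Initial interval: [0.1, 0.88]

Iteration 1:
  c_1 = (0.100000 + 0.880000)/2 = 0.490000
  f(c_1) = f(0.490000) = -0.392333
  f(a) × f(c) ≥ 0, new interval: [0.490000, 0.880000]

After 1 iteration(s), the approximation is c_1 = 0.490000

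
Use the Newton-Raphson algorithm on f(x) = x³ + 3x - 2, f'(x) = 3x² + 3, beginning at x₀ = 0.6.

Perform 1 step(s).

f(x) = x³ + 3x - 2
f'(x) = 3x² + 3
x₀ = 0.6

Newton-Raphson formula: x_{n+1} = x_n - f(x_n)/f'(x_n)

Iteration 1:
  f(0.600000) = 0.016000
  f'(0.600000) = 4.080000
  x_1 = 0.600000 - 0.016000/4.080000 = 0.596078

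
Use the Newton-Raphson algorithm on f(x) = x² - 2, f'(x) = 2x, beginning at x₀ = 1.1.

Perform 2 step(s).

f(x) = x² - 2
f'(x) = 2x
x₀ = 1.1

Newton-Raphson formula: x_{n+1} = x_n - f(x_n)/f'(x_n)

Iteration 1:
  f(1.100000) = -0.790000
  f'(1.100000) = 2.200000
  x_1 = 1.100000 - (-0.790000)/2.200000 = 1.459091
Iteration 2:
  f(1.459091) = 0.128946
  f'(1.459091) = 2.918182
  x_2 = 1.459091 - 0.128946/2.918182 = 1.414904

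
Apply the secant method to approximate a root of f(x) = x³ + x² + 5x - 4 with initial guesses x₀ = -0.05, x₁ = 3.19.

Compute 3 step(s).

f(x) = x³ + x² + 5x - 4
x₀ = -0.05, x₁ = 3.19

Secant formula: x_{n+1} = x_n - f(x_n)(x_n - x_{n-1})/(f(x_n) - f(x_{n-1}))

Iteration 1:
  f(-0.050000) = -4.247625
  f(3.190000) = 54.587859
  x_2 = 3.190000 - 54.587859×(3.190000 - (-0.050000))/(54.587859 - (-4.247625))
       = 0.183912
Iteration 2:
  f(3.190000) = 54.587859
  f(0.183912) = -3.040398
  x_3 = 0.183912 - (-3.040398)×(0.183912 - 3.190000)/(-3.040398 - 54.587859)
       = 0.342509
Iteration 3:
  f(0.183912) = -3.040398
  f(0.342509) = -2.129960
  x_4 = 0.342509 - (-2.129960)×(0.342509 - 0.183912)/(-2.129960 - (-3.040398))
       = 0.713547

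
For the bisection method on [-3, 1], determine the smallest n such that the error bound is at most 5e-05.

We need (b-a)/2^n ≤ 5e-05
(1 - (-3))/2^n ≤ 5e-05
4/2^n ≤ 5e-05
2^n ≥ 80000
n ≥ log₂(80000) = 16.29
n ≥ 17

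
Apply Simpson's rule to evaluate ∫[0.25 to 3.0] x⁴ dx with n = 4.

f(x) = x⁴
a = 0.25, b = 3.0, n = 4
h = (b - a)/n = 0.687500

Simpson's rule: (h/3)[f(x₀) + 4f(x₁) + 2f(x₂) + ... + f(xₙ)]

x_0 = 0.2500, f(x_0) = 0.003906, coefficient = 1
x_1 = 0.9375, f(x_1) = 0.772476, coefficient = 4
x_2 = 1.6250, f(x_2) = 6.972900, coefficient = 2
x_3 = 2.3125, f(x_3) = 28.597427, coefficient = 4
x_4 = 3.0000, f(x_4) = 81.000000, coefficient = 1

I ≈ (0.687500/3) × 212.429321 = 48.681719
Exact value: 48.599805
Error: 0.081915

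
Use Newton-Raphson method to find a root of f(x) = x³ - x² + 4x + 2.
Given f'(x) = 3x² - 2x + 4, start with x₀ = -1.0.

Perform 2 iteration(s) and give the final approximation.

f(x) = x³ - x² + 4x + 2
f'(x) = 3x² - 2x + 4
x₀ = -1.0

Newton-Raphson formula: x_{n+1} = x_n - f(x_n)/f'(x_n)

Iteration 1:
  f(-1.000000) = -4.000000
  f'(-1.000000) = 9.000000
  x_1 = -1.000000 - (-4.000000)/9.000000 = -0.555556
Iteration 2:
  f(-0.555556) = -0.702332
  f'(-0.555556) = 6.037037
  x_2 = -0.555556 - (-0.702332)/6.037037 = -0.439218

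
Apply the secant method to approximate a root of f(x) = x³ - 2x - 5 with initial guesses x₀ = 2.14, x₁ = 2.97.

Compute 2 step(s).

f(x) = x³ - 2x - 5
x₀ = 2.14, x₁ = 2.97

Secant formula: x_{n+1} = x_n - f(x_n)(x_n - x_{n-1})/(f(x_n) - f(x_{n-1}))

Iteration 1:
  f(2.140000) = 0.520344
  f(2.970000) = 15.258073
  x_2 = 2.970000 - 15.258073×(2.970000 - 2.140000)/(15.258073 - 0.520344)
       = 2.110695
Iteration 2:
  f(2.970000) = 15.258073
  f(2.110695) = 0.181829
  x_3 = 2.110695 - 0.181829×(2.110695 - 2.970000)/(0.181829 - 15.258073)
       = 2.100331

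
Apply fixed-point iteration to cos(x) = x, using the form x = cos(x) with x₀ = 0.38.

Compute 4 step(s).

Equation: cos(x) = x
Fixed-point form: x = cos(x)
x₀ = 0.38

x_1 = g(0.380000) = 0.928665
x_2 = g(0.928665) = 0.598904
x_3 = g(0.598904) = 0.825954
x_4 = g(0.825954) = 0.677856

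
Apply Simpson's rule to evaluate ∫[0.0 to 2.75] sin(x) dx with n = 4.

f(x) = sin(x)
a = 0.0, b = 2.75, n = 4
h = (b - a)/n = 0.687500

Simpson's rule: (h/3)[f(x₀) + 4f(x₁) + 2f(x₂) + ... + f(xₙ)]

x_0 = 0.0000, f(x_0) = 0.000000, coefficient = 1
x_1 = 0.6875, f(x_1) = 0.634607, coefficient = 4
x_2 = 1.3750, f(x_2) = 0.980893, coefficient = 2
x_3 = 2.0625, f(x_3) = 0.881530, coefficient = 4
x_4 = 2.7500, f(x_4) = 0.381661, coefficient = 1

I ≈ (0.687500/3) × 8.407995 = 1.926832
Exact value: 1.924302
Error: 0.002530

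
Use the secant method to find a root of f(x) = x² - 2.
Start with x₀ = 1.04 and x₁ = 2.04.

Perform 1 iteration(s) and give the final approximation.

f(x) = x² - 2
x₀ = 1.04, x₁ = 2.04

Secant formula: x_{n+1} = x_n - f(x_n)(x_n - x_{n-1})/(f(x_n) - f(x_{n-1}))

Iteration 1:
  f(1.040000) = -0.918400
  f(2.040000) = 2.161600
  x_2 = 2.040000 - 2.161600×(2.040000 - 1.040000)/(2.161600 - (-0.918400))
       = 1.338182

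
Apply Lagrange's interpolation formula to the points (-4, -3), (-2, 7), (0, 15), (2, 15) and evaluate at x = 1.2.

Lagrange interpolation formula:
P(x) = Σ yᵢ × Lᵢ(x)
where Lᵢ(x) = Π_{j≠i} (x - xⱼ)/(xᵢ - xⱼ)

L_0(1.2) = (1.2 - (-2))/(-4 - (-2)) × (1.2 - 0)/(-4 - 0) × (1.2 - 2)/(-4 - 2) = 0.064000
L_1(1.2) = (1.2 - (-4))/(-2 - (-4)) × (1.2 - 0)/(-2 - 0) × (1.2 - 2)/(-2 - 2) = -0.312000
L_2(1.2) = (1.2 - (-4))/(0 - (-4)) × (1.2 - (-2))/(0 - (-2)) × (1.2 - 2)/(0 - 2) = 0.832000
L_3(1.2) = (1.2 - (-4))/(2 - (-4)) × (1.2 - (-2))/(2 - (-2)) × (1.2 - 0)/(2 - 0) = 0.416000

P(1.2) = (-3)×L_0(1.2) + 7×L_1(1.2) + 15×L_2(1.2) + 15×L_3(1.2)
P(1.2) = 16.344000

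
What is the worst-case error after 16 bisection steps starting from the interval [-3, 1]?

Bisection error bound: |error| ≤ (b-a)/2^n
|error| ≤ (1 - (-3))/2^16 = 4/2^16
|error| ≤ 0.0000610352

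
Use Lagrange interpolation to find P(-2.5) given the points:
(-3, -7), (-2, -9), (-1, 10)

Lagrange interpolation formula:
P(x) = Σ yᵢ × Lᵢ(x)
where Lᵢ(x) = Π_{j≠i} (x - xⱼ)/(xᵢ - xⱼ)

L_0(-2.5) = (-2.5 - (-2))/(-3 - (-2)) × (-2.5 - (-1))/(-3 - (-1)) = 0.375000
L_1(-2.5) = (-2.5 - (-3))/(-2 - (-3)) × (-2.5 - (-1))/(-2 - (-1)) = 0.750000
L_2(-2.5) = (-2.5 - (-3))/(-1 - (-3)) × (-2.5 - (-2))/(-1 - (-2)) = -0.125000

P(-2.5) = (-7)×L_0(-2.5) + (-9)×L_1(-2.5) + 10×L_2(-2.5)
P(-2.5) = -10.625000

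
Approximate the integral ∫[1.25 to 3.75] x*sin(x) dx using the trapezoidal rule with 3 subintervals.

f(x) = x*sin(x)
a = 1.25, b = 3.75, n = 3
h = (b - a)/n = 0.833333

Trapezoidal rule: (h/2)[f(x₀) + 2f(x₁) + 2f(x₂) + ... + f(xₙ)]

x_0 = 1.2500, f(x_0) = 1.186231, coefficient = 1
x_1 = 2.0833, f(x_1) = 1.815632, coefficient = 2
x_2 = 2.9167, f(x_2) = 0.650516, coefficient = 2
x_3 = 3.7500, f(x_3) = -2.143355, coefficient = 1

I ≈ (0.833333/2) × 3.975172 = 1.656322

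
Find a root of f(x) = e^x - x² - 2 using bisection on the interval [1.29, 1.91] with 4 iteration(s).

f(x) = e^x - x² - 2
Initial interval: [1.29, 1.91]

Iteration 1:
  c_1 = (1.290000 + 1.910000)/2 = 1.600000
  f(c_1) = f(1.600000) = 0.393032
  f(a) × f(c) < 0, new interval: [1.290000, 1.600000]
Iteration 2:
  c_2 = (1.290000 + 1.600000)/2 = 1.445000
  f(c_2) = f(1.445000) = 0.153827
  f(a) × f(c) < 0, new interval: [1.290000, 1.445000]
Iteration 3:
  c_3 = (1.290000 + 1.445000)/2 = 1.367500
  f(c_3) = f(1.367500) = 0.055468
  f(a) × f(c) < 0, new interval: [1.290000, 1.367500]
Iteration 4:
  c_4 = (1.290000 + 1.367500)/2 = 1.328750
  f(c_4) = f(1.328750) = 0.010743
  f(a) × f(c) < 0, new interval: [1.290000, 1.328750]

After 4 iteration(s), the approximation is c_4 = 1.328750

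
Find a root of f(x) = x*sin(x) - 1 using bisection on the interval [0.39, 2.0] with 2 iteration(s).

f(x) = x*sin(x) - 1
Initial interval: [0.39, 2.0]

Iteration 1:
  c_1 = (0.390000 + 2.000000)/2 = 1.195000
  f(c_1) = f(1.195000) = 0.111608
  f(a) × f(c) < 0, new interval: [0.390000, 1.195000]
Iteration 2:
  c_2 = (0.390000 + 1.195000)/2 = 0.792500
  f(c_2) = f(0.792500) = -0.435652
  f(a) × f(c) ≥ 0, new interval: [0.792500, 1.195000]

After 2 iteration(s), the approximation is c_2 = 0.792500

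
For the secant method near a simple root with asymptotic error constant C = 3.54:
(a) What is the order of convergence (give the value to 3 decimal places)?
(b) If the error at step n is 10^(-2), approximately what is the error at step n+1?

(a) Secant method has superlinear convergence with order φ = (1+√5)/2 ≈ 1.618.
    This means |e_{n+1}| ≈ C|e_n|^1.618.

(b) With |e_n| = 10^(-2) and C = 3.54:
    |e_{n+1}| ≈ 3.54 × (10^(-2))^1.618 = 3.54 × 10^(-3.24)

(a) ≈ 1.618 (golden ratio); (b) |e_{n+1}| ≈ 2.056e-03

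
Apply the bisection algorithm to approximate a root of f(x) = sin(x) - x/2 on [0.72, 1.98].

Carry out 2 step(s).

f(x) = sin(x) - x/2
Initial interval: [0.72, 1.98]

Iteration 1:
  c_1 = (0.720000 + 1.980000)/2 = 1.350000
  f(c_1) = f(1.350000) = 0.300723
  f(a) × f(c) ≥ 0, new interval: [1.350000, 1.980000]
Iteration 2:
  c_2 = (1.350000 + 1.980000)/2 = 1.665000
  f(c_2) = f(1.665000) = 0.163066
  f(a) × f(c) ≥ 0, new interval: [1.665000, 1.980000]

After 2 iteration(s), the approximation is c_2 = 1.665000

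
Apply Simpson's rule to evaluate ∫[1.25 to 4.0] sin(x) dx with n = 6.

f(x) = sin(x)
a = 1.25, b = 4.0, n = 6
h = (b - a)/n = 0.458333

Simpson's rule: (h/3)[f(x₀) + 4f(x₁) + 2f(x₂) + ... + f(xₙ)]

x_0 = 1.2500, f(x_0) = 0.948985, coefficient = 1
x_1 = 1.7083, f(x_1) = 0.990557, coefficient = 4
x_2 = 2.1667, f(x_2) = 0.827660, coefficient = 2
x_3 = 2.6250, f(x_3) = 0.493920, coefficient = 4
x_4 = 3.0833, f(x_4) = 0.058226, coefficient = 2
x_5 = 3.5417, f(x_5) = -0.389487, coefficient = 4
x_6 = 4.0000, f(x_6) = -0.756802, coefficient = 1

I ≈ (0.458333/3) × 6.343917 = 0.969210
Exact value: 0.968966
Error: 0.000244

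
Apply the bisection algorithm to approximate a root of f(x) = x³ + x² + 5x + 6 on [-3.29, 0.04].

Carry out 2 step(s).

f(x) = x³ + x² + 5x + 6
Initial interval: [-3.29, 0.04]

Iteration 1:
  c_1 = (-3.290000 + 0.040000)/2 = -1.625000
  f(c_1) = f(-1.625000) = -3.775391
  f(a) × f(c) ≥ 0, new interval: [-1.625000, 0.040000]
Iteration 2:
  c_2 = (-1.625000 + 0.040000)/2 = -0.792500
  f(c_2) = f(-0.792500) = 2.167822
  f(a) × f(c) < 0, new interval: [-1.625000, -0.792500]

After 2 iteration(s), the approximation is c_2 = -0.792500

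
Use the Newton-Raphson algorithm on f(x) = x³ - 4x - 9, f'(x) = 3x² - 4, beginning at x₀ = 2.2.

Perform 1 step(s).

f(x) = x³ - 4x - 9
f'(x) = 3x² - 4
x₀ = 2.2

Newton-Raphson formula: x_{n+1} = x_n - f(x_n)/f'(x_n)

Iteration 1:
  f(2.200000) = -7.152000
  f'(2.200000) = 10.520000
  x_1 = 2.200000 - (-7.152000)/10.520000 = 2.879848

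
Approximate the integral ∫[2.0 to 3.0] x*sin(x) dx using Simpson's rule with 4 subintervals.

f(x) = x*sin(x)
a = 2.0, b = 3.0, n = 4
h = (b - a)/n = 0.250000

Simpson's rule: (h/3)[f(x₀) + 4f(x₁) + 2f(x₂) + ... + f(xₙ)]

x_0 = 2.0000, f(x_0) = 1.818595, coefficient = 1
x_1 = 2.2500, f(x_1) = 1.750665, coefficient = 4
x_2 = 2.5000, f(x_2) = 1.496180, coefficient = 2
x_3 = 2.7500, f(x_3) = 1.049568, coefficient = 4
x_4 = 3.0000, f(x_4) = 0.423360, coefficient = 1

I ≈ (0.250000/3) × 16.435245 = 1.369604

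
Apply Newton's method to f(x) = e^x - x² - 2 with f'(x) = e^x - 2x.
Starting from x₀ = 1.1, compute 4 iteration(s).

f(x) = e^x - x² - 2
f'(x) = e^x - 2x
x₀ = 1.1

Newton-Raphson formula: x_{n+1} = x_n - f(x_n)/f'(x_n)

Iteration 1:
  f(1.100000) = -0.205834
  f'(1.100000) = 0.804166
  x_1 = 1.100000 - (-0.205834)/0.804166 = 1.355960
Iteration 2:
  f(1.355960) = 0.041856
  f'(1.355960) = 1.168564
  x_2 = 1.355960 - 0.041856/1.168564 = 1.320141
Iteration 3:
  f(1.320141) = 0.001177
  f'(1.320141) = 1.103667
  x_3 = 1.320141 - 0.001177/1.103667 = 1.319075
Iteration 4:
  f(1.319075) = 0.000001
  f'(1.319075) = 1.101810
  x_4 = 1.319075 - 0.000001/1.101810 = 1.319074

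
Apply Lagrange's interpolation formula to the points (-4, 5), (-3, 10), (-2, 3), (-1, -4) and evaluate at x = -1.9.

Lagrange interpolation formula:
P(x) = Σ yᵢ × Lᵢ(x)
where Lᵢ(x) = Π_{j≠i} (x - xⱼ)/(xᵢ - xⱼ)

L_0(-1.9) = (-1.9 - (-3))/(-4 - (-3)) × (-1.9 - (-2))/(-4 - (-2)) × (-1.9 - (-1))/(-4 - (-1)) = 0.016500
L_1(-1.9) = (-1.9 - (-4))/(-3 - (-4)) × (-1.9 - (-2))/(-3 - (-2)) × (-1.9 - (-1))/(-3 - (-1)) = -0.094500
L_2(-1.9) = (-1.9 - (-4))/(-2 - (-4)) × (-1.9 - (-3))/(-2 - (-3)) × (-1.9 - (-1))/(-2 - (-1)) = 1.039500
L_3(-1.9) = (-1.9 - (-4))/(-1 - (-4)) × (-1.9 - (-3))/(-1 - (-3)) × (-1.9 - (-2))/(-1 - (-2)) = 0.038500

P(-1.9) = 5×L_0(-1.9) + 10×L_1(-1.9) + 3×L_2(-1.9) + (-4)×L_3(-1.9)
P(-1.9) = 2.102000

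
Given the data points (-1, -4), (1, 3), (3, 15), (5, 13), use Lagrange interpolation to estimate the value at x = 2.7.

Lagrange interpolation formula:
P(x) = Σ yᵢ × Lᵢ(x)
where Lᵢ(x) = Π_{j≠i} (x - xⱼ)/(xᵢ - xⱼ)

L_0(2.7) = (2.7 - 1)/(-1 - 1) × (2.7 - 3)/(-1 - 3) × (2.7 - 5)/(-1 - 5) = -0.024437
L_1(2.7) = (2.7 - (-1))/(1 - (-1)) × (2.7 - 3)/(1 - 3) × (2.7 - 5)/(1 - 5) = 0.159562
L_2(2.7) = (2.7 - (-1))/(3 - (-1)) × (2.7 - 1)/(3 - 1) × (2.7 - 5)/(3 - 5) = 0.904188
L_3(2.7) = (2.7 - (-1))/(5 - (-1)) × (2.7 - 1)/(5 - 1) × (2.7 - 3)/(5 - 3) = -0.039312

P(2.7) = (-4)×L_0(2.7) + 3×L_1(2.7) + 15×L_2(2.7) + 13×L_3(2.7)
P(2.7) = 13.628187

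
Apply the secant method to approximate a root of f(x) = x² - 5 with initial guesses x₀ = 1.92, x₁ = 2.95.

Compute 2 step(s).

f(x) = x² - 5
x₀ = 1.92, x₁ = 2.95

Secant formula: x_{n+1} = x_n - f(x_n)(x_n - x_{n-1})/(f(x_n) - f(x_{n-1}))

Iteration 1:
  f(1.920000) = -1.313600
  f(2.950000) = 3.702500
  x_2 = 2.950000 - 3.702500×(2.950000 - 1.920000)/(3.702500 - (-1.313600))
       = 2.189733
Iteration 2:
  f(2.950000) = 3.702500
  f(2.189733) = -0.205069
  x_3 = 2.189733 - (-0.205069)×(2.189733 - 2.950000)/(-0.205069 - 3.702500)
       = 2.229632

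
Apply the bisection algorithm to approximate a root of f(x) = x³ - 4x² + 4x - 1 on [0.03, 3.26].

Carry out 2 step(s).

f(x) = x³ - 4x² + 4x - 1
Initial interval: [0.03, 3.26]

Iteration 1:
  c_1 = (0.030000 + 3.260000)/2 = 1.645000
  f(c_1) = f(1.645000) = -0.792689
  f(a) × f(c) ≥ 0, new interval: [1.645000, 3.260000]
Iteration 2:
  c_2 = (1.645000 + 3.260000)/2 = 2.452500
  f(c_2) = f(2.452500) = -0.497835
  f(a) × f(c) ≥ 0, new interval: [2.452500, 3.260000]

After 2 iteration(s), the approximation is c_2 = 2.452500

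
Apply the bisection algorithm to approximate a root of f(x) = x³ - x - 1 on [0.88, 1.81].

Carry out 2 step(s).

f(x) = x³ - x - 1
Initial interval: [0.88, 1.81]

Iteration 1:
  c_1 = (0.880000 + 1.810000)/2 = 1.345000
  f(c_1) = f(1.345000) = 0.088139
  f(a) × f(c) < 0, new interval: [0.880000, 1.345000]
Iteration 2:
  c_2 = (0.880000 + 1.345000)/2 = 1.112500
  f(c_2) = f(1.112500) = -0.735607
  f(a) × f(c) ≥ 0, new interval: [1.112500, 1.345000]

After 2 iteration(s), the approximation is c_2 = 1.112500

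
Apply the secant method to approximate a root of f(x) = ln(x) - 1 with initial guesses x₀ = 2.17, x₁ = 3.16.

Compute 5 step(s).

f(x) = ln(x) - 1
x₀ = 2.17, x₁ = 3.16

Secant formula: x_{n+1} = x_n - f(x_n)(x_n - x_{n-1})/(f(x_n) - f(x_{n-1}))

Iteration 1:
  f(2.170000) = -0.225273
  f(3.160000) = 0.150572
  x_2 = 3.160000 - 0.150572×(3.160000 - 2.170000)/(0.150572 - (-0.225273))
       = 2.763383
Iteration 2:
  f(3.160000) = 0.150572
  f(2.763383) = 0.016456
  x_3 = 2.763383 - 0.016456×(2.763383 - 3.160000)/(0.016456 - 0.150572)
       = 2.714719
Iteration 3:
  f(2.763383) = 0.016456
  f(2.714719) = -0.001311
  x_4 = 2.714719 - (-0.001311)×(2.714719 - 2.763383)/(-0.001311 - 0.016456)
       = 2.718311
Iteration 4:
  f(2.714719) = -0.001311
  f(2.718311) = 0.000011
  x_5 = 2.718311 - 0.000011×(2.718311 - 2.714719)/(0.000011 - (-0.001311))
       = 2.718282
Iteration 5:
  f(2.718311) = 0.000011
  f(2.718282) = 0.000000
  x_6 = 2.718282 - 0.000000×(2.718282 - 2.718311)/(0.000000 - 0.000011)
       = 2.718282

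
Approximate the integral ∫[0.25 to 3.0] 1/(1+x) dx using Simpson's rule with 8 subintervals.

f(x) = 1/(1+x)
a = 0.25, b = 3.0, n = 8
h = (b - a)/n = 0.343750

Simpson's rule: (h/3)[f(x₀) + 4f(x₁) + 2f(x₂) + ... + f(xₙ)]

x_0 = 0.2500, f(x_0) = 0.800000, coefficient = 1
x_1 = 0.5938, f(x_1) = 0.627451, coefficient = 4
x_2 = 0.9375, f(x_2) = 0.516129, coefficient = 2
x_3 = 1.2812, f(x_3) = 0.438356, coefficient = 4
x_4 = 1.6250, f(x_4) = 0.380952, coefficient = 2
x_5 = 1.9688, f(x_5) = 0.336842, coefficient = 4
x_6 = 2.3125, f(x_6) = 0.301887, coefficient = 2
x_7 = 2.6562, f(x_7) = 0.273504, coefficient = 4
x_8 = 3.0000, f(x_8) = 0.250000, coefficient = 1

I ≈ (0.343750/3) × 10.152551 = 1.163313
Exact value: 1.163151
Error: 0.000162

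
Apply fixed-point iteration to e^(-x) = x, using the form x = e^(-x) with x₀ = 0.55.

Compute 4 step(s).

Equation: e^(-x) = x
Fixed-point form: x = e^(-x)
x₀ = 0.55

x_1 = g(0.550000) = 0.576950
x_2 = g(0.576950) = 0.561609
x_3 = g(0.561609) = 0.570291
x_4 = g(0.570291) = 0.565361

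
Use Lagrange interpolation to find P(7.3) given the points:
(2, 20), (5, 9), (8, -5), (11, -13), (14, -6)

Lagrange interpolation formula:
P(x) = Σ yᵢ × Lᵢ(x)
where Lᵢ(x) = Π_{j≠i} (x - xⱼ)/(xᵢ - xⱼ)

L_0(7.3) = (7.3 - 5)/(2 - 5) × (7.3 - 8)/(2 - 8) × (7.3 - 11)/(2 - 11) × (7.3 - 14)/(2 - 14) = -0.020531
L_1(7.3) = (7.3 - 2)/(5 - 2) × (7.3 - 8)/(5 - 8) × (7.3 - 11)/(5 - 11) × (7.3 - 14)/(5 - 14) = 0.189241
L_2(7.3) = (7.3 - 2)/(8 - 2) × (7.3 - 5)/(8 - 5) × (7.3 - 11)/(8 - 11) × (7.3 - 14)/(8 - 14) = 0.932685
L_3(7.3) = (7.3 - 2)/(11 - 2) × (7.3 - 5)/(11 - 5) × (7.3 - 8)/(11 - 8) × (7.3 - 14)/(11 - 14) = -0.117636
L_4(7.3) = (7.3 - 2)/(14 - 2) × (7.3 - 5)/(14 - 5) × (7.3 - 8)/(14 - 8) × (7.3 - 11)/(14 - 11) = 0.016241

P(7.3) = 20×L_0(7.3) + 9×L_1(7.3) + (-5)×L_2(7.3) + (-13)×L_3(7.3) + (-6)×L_4(7.3)
P(7.3) = -1.939056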